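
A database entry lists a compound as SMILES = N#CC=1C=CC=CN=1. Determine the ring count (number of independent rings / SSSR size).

In SMILES, each pair of matching ring-closure digits denotes one ring-closing bond; the number of such bonds equals the number of independent rings.
Ring-closure bonds here: 1.

1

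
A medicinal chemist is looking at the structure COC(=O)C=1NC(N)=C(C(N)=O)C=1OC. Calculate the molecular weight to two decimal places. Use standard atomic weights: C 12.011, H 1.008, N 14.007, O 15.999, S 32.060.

First, the molecular formula is C8H11N3O4 (counting implicit H from valence).
  C: 8 × 12.011 = 96.088
  H: 11 × 1.008 = 11.088
  N: 3 × 14.007 = 42.021
  O: 4 × 15.999 = 63.996
Sum: 8×12.011 + 11×1.008 + 3×14.007 + 4×15.999 = 213.193 → 213.19 g/mol.

213.19 g/mol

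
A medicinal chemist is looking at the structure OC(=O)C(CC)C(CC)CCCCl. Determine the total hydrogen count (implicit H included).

Walk through each heavy atom and fill implicit hydrogens from standard valence (C 4, N 3, O 2, S 2, halogen 1):
  atom 1: O, bond orders sum to 1 (valence 2) → 1 H
  atom 2: C, bond orders sum to 4 (valence 4) → 0 H
  atom 3: O, bond orders sum to 2 (valence 2) → 0 H
  atom 4: C, bond orders sum to 3 (valence 4) → 1 H
  atom 5: C, bond orders sum to 2 (valence 4) → 2 H
  atom 6: C, bond orders sum to 1 (valence 4) → 3 H
  atom 7: C, bond orders sum to 3 (valence 4) → 1 H
  atom 8: C, bond orders sum to 2 (valence 4) → 2 H
  atom 9: C, bond orders sum to 1 (valence 4) → 3 H
  atom 10: C, bond orders sum to 2 (valence 4) → 2 H
  atom 11: C, bond orders sum to 2 (valence 4) → 2 H
  atom 12: C, bond orders sum to 2 (valence 4) → 2 H
  atom 13: Cl (halogen, monovalent) → 0 H
Total hydrogens: 19.

19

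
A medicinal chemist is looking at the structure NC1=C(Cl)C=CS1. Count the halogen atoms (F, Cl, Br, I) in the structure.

1

Halogen atoms appear at heavy-atom position 4 (1×Cl).
Other groups present: 1 primary amine.
Halogen count: 1.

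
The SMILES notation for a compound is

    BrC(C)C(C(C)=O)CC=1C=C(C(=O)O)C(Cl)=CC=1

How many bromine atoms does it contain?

1

Scan the SMILES for Br atoms (remember two-letter symbols like Cl and Br are single atoms).
Bromine count: 1.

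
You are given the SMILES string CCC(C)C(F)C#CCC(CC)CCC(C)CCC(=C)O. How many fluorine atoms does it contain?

Scan the SMILES for F atoms (remember two-letter symbols like Cl and Br are single atoms).
Fluorine count: 1.

1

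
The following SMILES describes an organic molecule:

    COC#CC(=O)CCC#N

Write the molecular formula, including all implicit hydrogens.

C7H7NO2

Walk through each heavy atom and fill implicit hydrogens from standard valence (C 4, N 3, O 2, S 2, halogen 1):
  atom 1: C, bond orders sum to 1 (valence 4) → 3 H
  atom 2: O, bond orders sum to 2 (valence 2) → 0 H
  atom 3: C, bond orders sum to 4 (valence 4) → 0 H
  atom 4: C, bond orders sum to 4 (valence 4) → 0 H
  atom 5: C, bond orders sum to 4 (valence 4) → 0 H
  atom 6: O, bond orders sum to 2 (valence 2) → 0 H
  atom 7: C, bond orders sum to 2 (valence 4) → 2 H
  atom 8: C, bond orders sum to 2 (valence 4) → 2 H
  atom 9: C, bond orders sum to 4 (valence 4) → 0 H
  atom 10: N, bond orders sum to 3 (valence 3) → 0 H
Totals → C:7, H:7, N:1, O:2.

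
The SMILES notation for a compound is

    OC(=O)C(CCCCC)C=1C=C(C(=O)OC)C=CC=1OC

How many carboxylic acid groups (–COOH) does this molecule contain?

1

The carboxylic acid motif appears at heavy-atom position 2 in the SMILES.
Other groups present: 1 ester, 1 ether.
Carboxylic acid count: 1.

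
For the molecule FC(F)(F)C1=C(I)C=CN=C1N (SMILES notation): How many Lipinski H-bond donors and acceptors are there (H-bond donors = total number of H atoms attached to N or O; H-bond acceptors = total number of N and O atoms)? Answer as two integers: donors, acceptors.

Donors: find every N or O and count the H atoms it carries.
  atom 10 (N): bond orders sum to 3 → 0 H
  atom 12 (N): bond orders sum to 1 → 2 H
Lipinski HBD = 2.
Acceptors: N atoms = 2, O atoms = 0 → HBA = 2.

2, 2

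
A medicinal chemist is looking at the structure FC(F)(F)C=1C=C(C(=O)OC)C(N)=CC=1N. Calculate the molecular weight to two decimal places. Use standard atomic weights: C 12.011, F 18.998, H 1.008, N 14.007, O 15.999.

First, the molecular formula is C9H9F3N2O2 (counting implicit H from valence).
  C: 9 × 12.011 = 108.099
  F: 3 × 18.998 = 56.994
  H: 9 × 1.008 = 9.072
  N: 2 × 14.007 = 28.014
  O: 2 × 15.999 = 31.998
Sum: 9×12.011 + 3×18.998 + 9×1.008 + 2×14.007 + 2×15.999 = 234.177 → 234.18 g/mol.

234.18 g/mol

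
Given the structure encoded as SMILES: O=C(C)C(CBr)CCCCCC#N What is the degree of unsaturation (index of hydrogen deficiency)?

3

Degree of unsaturation = (number of rings) + (number of π bonds).
Ring closures in the SMILES: 0.
π bonds: 1 double bond (each 1 DoU), 1 triple bond (each 2 DoU) → 3 DoU from unsaturation.
Total DoU = 0 + 3 = 3.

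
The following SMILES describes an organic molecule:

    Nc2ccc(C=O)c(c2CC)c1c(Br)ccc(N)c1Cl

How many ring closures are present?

2

In SMILES, each pair of matching ring-closure digits denotes one ring-closing bond; the number of such bonds equals the number of independent rings.
Ring-closure bonds here: 2.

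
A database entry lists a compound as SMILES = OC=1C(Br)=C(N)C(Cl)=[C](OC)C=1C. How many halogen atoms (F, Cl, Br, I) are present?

2

Halogen atoms appear at heavy-atom positions 4, 8 (1×Br, 1×Cl).
Other groups present: 1 ether, 1 hydroxyl, 1 primary amine.
Halogen count: 2.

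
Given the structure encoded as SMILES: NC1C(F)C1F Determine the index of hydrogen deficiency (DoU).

Degree of unsaturation = (number of rings) + (number of π bonds).
Ring closures in the SMILES: 1.
π bonds: none → 0 DoU from unsaturation.
Total DoU = 1 + 0 = 1.

1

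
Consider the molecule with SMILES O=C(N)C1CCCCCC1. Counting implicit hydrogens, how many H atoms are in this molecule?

Walk through each heavy atom and fill implicit hydrogens from standard valence (C 4, N 3, O 2, S 2, halogen 1):
  atom 1: O, bond orders sum to 2 (valence 2) → 0 H
  atom 2: C, bond orders sum to 4 (valence 4) → 0 H
  atom 3: N, bond orders sum to 1 (valence 3) → 2 H
  atom 4: C, bond orders sum to 3 (valence 4) → 1 H
  atom 5: C, bond orders sum to 2 (valence 4) → 2 H
  atom 6: C, bond orders sum to 2 (valence 4) → 2 H
  atom 7: C, bond orders sum to 2 (valence 4) → 2 H
  atom 8: C, bond orders sum to 2 (valence 4) → 2 H
  atom 9: C, bond orders sum to 2 (valence 4) → 2 H
  atom 10: C, bond orders sum to 2 (valence 4) → 2 H
Total hydrogens: 15.

15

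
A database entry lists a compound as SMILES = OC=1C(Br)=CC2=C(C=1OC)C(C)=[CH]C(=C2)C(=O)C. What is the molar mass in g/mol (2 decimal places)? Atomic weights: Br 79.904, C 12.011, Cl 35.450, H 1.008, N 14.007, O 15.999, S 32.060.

309.16 g/mol

First, the molecular formula is C14H13BrO3 (counting implicit H from valence).
  Br: 1 × 79.904 = 79.904
  C: 14 × 12.011 = 168.154
  H: 13 × 1.008 = 13.104
  O: 3 × 15.999 = 47.997
Sum: 1×79.904 + 14×12.011 + 13×1.008 + 3×15.999 = 309.159 → 309.16 g/mol.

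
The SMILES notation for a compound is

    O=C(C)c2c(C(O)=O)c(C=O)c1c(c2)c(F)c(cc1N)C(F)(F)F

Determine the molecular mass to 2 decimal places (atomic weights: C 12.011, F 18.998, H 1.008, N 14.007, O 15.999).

First, the molecular formula is C15H9F4NO4 (counting implicit H from valence).
  C: 15 × 12.011 = 180.165
  F: 4 × 18.998 = 75.992
  H: 9 × 1.008 = 9.072
  N: 1 × 14.007 = 14.007
  O: 4 × 15.999 = 63.996
Sum: 15×12.011 + 4×18.998 + 9×1.008 + 1×14.007 + 4×15.999 = 343.232 → 343.23 g/mol.

343.23 g/mol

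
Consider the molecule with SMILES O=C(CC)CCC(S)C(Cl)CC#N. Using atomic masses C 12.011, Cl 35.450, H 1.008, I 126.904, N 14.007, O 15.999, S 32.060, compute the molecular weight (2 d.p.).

First, the molecular formula is C9H14ClNOS (counting implicit H from valence).
  C: 9 × 12.011 = 108.099
  Cl: 1 × 35.450 = 35.450
  H: 14 × 1.008 = 14.112
  N: 1 × 14.007 = 14.007
  O: 1 × 15.999 = 15.999
  S: 1 × 32.060 = 32.060
Sum: 9×12.011 + 1×35.450 + 14×1.008 + 1×14.007 + 1×15.999 + 1×32.060 = 219.727 → 219.73 g/mol.

219.73 g/mol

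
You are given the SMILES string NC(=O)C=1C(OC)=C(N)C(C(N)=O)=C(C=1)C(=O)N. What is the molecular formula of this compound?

Walk through each heavy atom and fill implicit hydrogens from standard valence (C 4, N 3, O 2, S 2, halogen 1):
  atom 1: N, bond orders sum to 1 (valence 3) → 2 H
  atom 2: C, bond orders sum to 4 (valence 4) → 0 H
  atom 3: O, bond orders sum to 2 (valence 2) → 0 H
  atom 4: C, bond orders sum to 4 (valence 4) → 0 H
  atom 5: C, bond orders sum to 4 (valence 4) → 0 H
  atom 6: O, bond orders sum to 2 (valence 2) → 0 H
  atom 7: C, bond orders sum to 1 (valence 4) → 3 H
  atom 8: C, bond orders sum to 4 (valence 4) → 0 H
  atom 9: N, bond orders sum to 1 (valence 3) → 2 H
  atom 10: C, bond orders sum to 4 (valence 4) → 0 H
  atom 11: C, bond orders sum to 4 (valence 4) → 0 H
  atom 12: N, bond orders sum to 1 (valence 3) → 2 H
  atom 13: O, bond orders sum to 2 (valence 2) → 0 H
  atom 14: C, bond orders sum to 4 (valence 4) → 0 H
  atom 15: C, bond orders sum to 3 (valence 4) → 1 H
  atom 16: C, bond orders sum to 4 (valence 4) → 0 H
  atom 17: O, bond orders sum to 2 (valence 2) → 0 H
  atom 18: N, bond orders sum to 1 (valence 3) → 2 H
Totals → C:10, H:12, N:4, O:4.
In Hill order: C10H12N4O4.

C10H12N4O4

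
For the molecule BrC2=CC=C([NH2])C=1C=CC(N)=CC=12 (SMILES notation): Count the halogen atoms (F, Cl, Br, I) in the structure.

1

Halogen atoms appear at heavy-atom position 1 (1×Br).
Other groups present: 2 primary amine.
Halogen count: 1.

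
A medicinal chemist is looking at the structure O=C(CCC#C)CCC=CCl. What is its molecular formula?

C9H11ClO

Walk through each heavy atom and fill implicit hydrogens from standard valence (C 4, N 3, O 2, S 2, halogen 1):
  atom 1: O, bond orders sum to 2 (valence 2) → 0 H
  atom 2: C, bond orders sum to 4 (valence 4) → 0 H
  atom 3: C, bond orders sum to 2 (valence 4) → 2 H
  atom 4: C, bond orders sum to 2 (valence 4) → 2 H
  atom 5: C, bond orders sum to 4 (valence 4) → 0 H
  atom 6: C, bond orders sum to 3 (valence 4) → 1 H
  atom 7: C, bond orders sum to 2 (valence 4) → 2 H
  atom 8: C, bond orders sum to 2 (valence 4) → 2 H
  atom 9: C, bond orders sum to 3 (valence 4) → 1 H
  atom 10: C, bond orders sum to 3 (valence 4) → 1 H
  atom 11: Cl (halogen, monovalent) → 0 H
Totals → C:9, H:11, Cl:1, O:1.
In Hill order: C9H11ClO.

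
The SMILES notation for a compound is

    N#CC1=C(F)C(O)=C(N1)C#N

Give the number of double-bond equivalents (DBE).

7

Molecular formula: C6H2FN3O.
DoU = (2C + 2 + N − H − X) / 2, where X is the halogen count and O/S are ignored.
    = (2·6 + 2 + 3 − 2 − 1) / 2 = 14 / 2 = 7.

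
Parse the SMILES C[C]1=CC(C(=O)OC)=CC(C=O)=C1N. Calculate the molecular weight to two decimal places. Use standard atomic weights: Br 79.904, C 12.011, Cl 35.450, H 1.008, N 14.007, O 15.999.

First, the molecular formula is C10H11NO3 (counting implicit H from valence).
  C: 10 × 12.011 = 120.110
  H: 11 × 1.008 = 11.088
  N: 1 × 14.007 = 14.007
  O: 3 × 15.999 = 47.997
Sum: 10×12.011 + 11×1.008 + 1×14.007 + 3×15.999 = 193.202 → 193.20 g/mol.

193.20 g/mol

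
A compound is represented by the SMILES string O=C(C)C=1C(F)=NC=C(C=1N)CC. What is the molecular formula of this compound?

Walk through each heavy atom and fill implicit hydrogens from standard valence (C 4, N 3, O 2, S 2, halogen 1):
  atom 1: O, bond orders sum to 2 (valence 2) → 0 H
  atom 2: C, bond orders sum to 4 (valence 4) → 0 H
  atom 3: C, bond orders sum to 1 (valence 4) → 3 H
  atom 4: C, bond orders sum to 4 (valence 4) → 0 H
  atom 5: C, bond orders sum to 4 (valence 4) → 0 H
  atom 6: F (halogen, monovalent) → 0 H
  atom 7: N, bond orders sum to 3 (valence 3) → 0 H
  atom 8: C, bond orders sum to 3 (valence 4) → 1 H
  atom 9: C, bond orders sum to 4 (valence 4) → 0 H
  atom 10: C, bond orders sum to 4 (valence 4) → 0 H
  atom 11: N, bond orders sum to 1 (valence 3) → 2 H
  atom 12: C, bond orders sum to 2 (valence 4) → 2 H
  atom 13: C, bond orders sum to 1 (valence 4) → 3 H
Totals → C:9, H:11, F:1, N:2, O:1.
In Hill order: C9H11FN2O.

C9H11FN2O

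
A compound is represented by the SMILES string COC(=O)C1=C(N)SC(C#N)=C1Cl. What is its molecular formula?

Walk through each heavy atom and fill implicit hydrogens from standard valence (C 4, N 3, O 2, S 2, halogen 1):
  atom 1: C, bond orders sum to 1 (valence 4) → 3 H
  atom 2: O, bond orders sum to 2 (valence 2) → 0 H
  atom 3: C, bond orders sum to 4 (valence 4) → 0 H
  atom 4: O, bond orders sum to 2 (valence 2) → 0 H
  atom 5: C, bond orders sum to 4 (valence 4) → 0 H
  atom 6: C, bond orders sum to 4 (valence 4) → 0 H
  atom 7: N, bond orders sum to 1 (valence 3) → 2 H
  atom 8: S, bond orders sum to 2 (valence 2) → 0 H
  atom 9: C, bond orders sum to 4 (valence 4) → 0 H
  atom 10: C, bond orders sum to 4 (valence 4) → 0 H
  atom 11: N, bond orders sum to 3 (valence 3) → 0 H
  atom 12: C, bond orders sum to 4 (valence 4) → 0 H
  atom 13: Cl (halogen, monovalent) → 0 H
Totals → C:7, H:5, Cl:1, N:2, O:2, S:1.
In Hill order: C7H5ClN2O2S.

C7H5ClN2O2S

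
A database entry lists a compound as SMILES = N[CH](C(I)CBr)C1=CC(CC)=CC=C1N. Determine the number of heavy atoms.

Every atom symbol written in the SMILES (organic subset) is one heavy atom; implicit H are not written.
Heavy atoms by element → Br:1, C:11, I:1, N:2.
Total: 15.

15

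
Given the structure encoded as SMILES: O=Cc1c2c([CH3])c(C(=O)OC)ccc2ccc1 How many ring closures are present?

2

In SMILES, each pair of matching ring-closure digits denotes one ring-closing bond; the number of such bonds equals the number of independent rings.
Ring-closure bonds here: 2.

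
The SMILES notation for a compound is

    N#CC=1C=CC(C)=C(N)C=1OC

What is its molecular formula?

Walk through each heavy atom and fill implicit hydrogens from standard valence (C 4, N 3, O 2, S 2, halogen 1):
  atom 1: N, bond orders sum to 3 (valence 3) → 0 H
  atom 2: C, bond orders sum to 4 (valence 4) → 0 H
  atom 3: C, bond orders sum to 4 (valence 4) → 0 H
  atom 4: C, bond orders sum to 3 (valence 4) → 1 H
  atom 5: C, bond orders sum to 3 (valence 4) → 1 H
  atom 6: C, bond orders sum to 4 (valence 4) → 0 H
  atom 7: C, bond orders sum to 1 (valence 4) → 3 H
  atom 8: C, bond orders sum to 4 (valence 4) → 0 H
  atom 9: N, bond orders sum to 1 (valence 3) → 2 H
  atom 10: C, bond orders sum to 4 (valence 4) → 0 H
  atom 11: O, bond orders sum to 2 (valence 2) → 0 H
  atom 12: C, bond orders sum to 1 (valence 4) → 3 H
Totals → C:9, H:10, N:2, O:1.
In Hill order: C9H10N2O.

C9H10N2O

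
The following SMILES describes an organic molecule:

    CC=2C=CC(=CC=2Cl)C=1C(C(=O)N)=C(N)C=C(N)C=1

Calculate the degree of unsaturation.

9

Degree of unsaturation = (number of rings) + (number of π bonds).
Ring closures in the SMILES: 2.
π bonds: 7 double bonds (each 1 DoU) → 7 DoU from unsaturation.
Total DoU = 2 + 7 = 9.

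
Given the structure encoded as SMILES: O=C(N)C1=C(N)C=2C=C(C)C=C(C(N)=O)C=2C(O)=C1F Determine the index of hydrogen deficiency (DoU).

Degree of unsaturation = (number of rings) + (number of π bonds).
Ring closures in the SMILES: 2.
π bonds: 7 double bonds (each 1 DoU) → 7 DoU from unsaturation.
Total DoU = 2 + 7 = 9.

9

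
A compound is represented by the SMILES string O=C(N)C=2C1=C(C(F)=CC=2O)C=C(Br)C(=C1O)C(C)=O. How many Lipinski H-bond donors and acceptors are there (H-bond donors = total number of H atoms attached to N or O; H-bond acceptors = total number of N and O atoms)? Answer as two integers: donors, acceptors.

4, 5

Donors: find every N or O and count the H atoms it carries.
  atom 1 (O): bond orders sum to 2 → 0 H
  atom 3 (N): bond orders sum to 1 → 2 H
  atom 11 (O): bond orders sum to 1 → 1 H
  atom 17 (O): bond orders sum to 1 → 1 H
  atom 20 (O): bond orders sum to 2 → 0 H
Lipinski HBD = 4.
Acceptors: N atoms = 1, O atoms = 4 → HBA = 5.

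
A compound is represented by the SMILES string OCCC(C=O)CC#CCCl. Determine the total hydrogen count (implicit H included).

Walk through each heavy atom and fill implicit hydrogens from standard valence (C 4, N 3, O 2, S 2, halogen 1):
  atom 1: O, bond orders sum to 1 (valence 2) → 1 H
  atom 2: C, bond orders sum to 2 (valence 4) → 2 H
  atom 3: C, bond orders sum to 2 (valence 4) → 2 H
  atom 4: C, bond orders sum to 3 (valence 4) → 1 H
  atom 5: C, bond orders sum to 3 (valence 4) → 1 H
  atom 6: O, bond orders sum to 2 (valence 2) → 0 H
  atom 7: C, bond orders sum to 2 (valence 4) → 2 H
  atom 8: C, bond orders sum to 4 (valence 4) → 0 H
  atom 9: C, bond orders sum to 4 (valence 4) → 0 H
  atom 10: C, bond orders sum to 2 (valence 4) → 2 H
  atom 11: Cl (halogen, monovalent) → 0 H
Total hydrogens: 11.

11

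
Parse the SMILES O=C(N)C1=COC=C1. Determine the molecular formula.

C5H5NO2

Walk through each heavy atom and fill implicit hydrogens from standard valence (C 4, N 3, O 2, S 2, halogen 1):
  atom 1: O, bond orders sum to 2 (valence 2) → 0 H
  atom 2: C, bond orders sum to 4 (valence 4) → 0 H
  atom 3: N, bond orders sum to 1 (valence 3) → 2 H
  atom 4: C, bond orders sum to 4 (valence 4) → 0 H
  atom 5: C, bond orders sum to 3 (valence 4) → 1 H
  atom 6: O, bond orders sum to 2 (valence 2) → 0 H
  atom 7: C, bond orders sum to 3 (valence 4) → 1 H
  atom 8: C, bond orders sum to 3 (valence 4) → 1 H
Totals → C:5, H:5, N:1, O:2.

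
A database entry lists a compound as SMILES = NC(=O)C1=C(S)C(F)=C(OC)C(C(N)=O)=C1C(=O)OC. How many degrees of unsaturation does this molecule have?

7

Molecular formula: C11H11FN2O5S.
DoU = (2C + 2 + N − H − X) / 2, where X is the halogen count and O/S are ignored.
    = (2·11 + 2 + 2 − 11 − 1) / 2 = 14 / 2 = 7.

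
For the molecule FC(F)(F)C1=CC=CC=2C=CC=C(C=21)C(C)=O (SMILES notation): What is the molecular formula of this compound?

Walk through each heavy atom and fill implicit hydrogens from standard valence (C 4, N 3, O 2, S 2, halogen 1):
  atom 1: F (halogen, monovalent) → 0 H
  atom 2: C, bond orders sum to 4 (valence 4) → 0 H
  atom 3: F (halogen, monovalent) → 0 H
  atom 4: F (halogen, monovalent) → 0 H
  atom 5: C, bond orders sum to 4 (valence 4) → 0 H
  atom 6: C, bond orders sum to 3 (valence 4) → 1 H
  atom 7: C, bond orders sum to 3 (valence 4) → 1 H
  atom 8: C, bond orders sum to 3 (valence 4) → 1 H
  atom 9: C, bond orders sum to 4 (valence 4) → 0 H
  atom 10: C, bond orders sum to 3 (valence 4) → 1 H
  atom 11: C, bond orders sum to 3 (valence 4) → 1 H
  atom 12: C, bond orders sum to 3 (valence 4) → 1 H
  atom 13: C, bond orders sum to 4 (valence 4) → 0 H
  atom 14: C, bond orders sum to 4 (valence 4) → 0 H
  atom 15: C, bond orders sum to 4 (valence 4) → 0 H
  atom 16: C, bond orders sum to 1 (valence 4) → 3 H
  atom 17: O, bond orders sum to 2 (valence 2) → 0 H
Totals → C:13, H:9, F:3, O:1.
In Hill order: C13H9F3O.

C13H9F3O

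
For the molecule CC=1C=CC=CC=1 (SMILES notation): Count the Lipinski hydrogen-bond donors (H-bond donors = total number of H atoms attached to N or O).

Donors: find every N or O and count the H atoms it carries.
  (no N or O atoms present)
Lipinski HBD = 0.

0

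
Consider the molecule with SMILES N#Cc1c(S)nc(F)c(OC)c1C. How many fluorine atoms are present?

1

Scan the SMILES for F atoms (remember two-letter symbols like Cl and Br are single atoms).
Fluorine count: 1.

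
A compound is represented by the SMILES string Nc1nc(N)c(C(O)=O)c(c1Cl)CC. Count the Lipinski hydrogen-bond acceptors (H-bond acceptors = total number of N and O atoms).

N atoms: 3; O atoms: 2.
Lipinski HBA = 3 + 2 = 5.

5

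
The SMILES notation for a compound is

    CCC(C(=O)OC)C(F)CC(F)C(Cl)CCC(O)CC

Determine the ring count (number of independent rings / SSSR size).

0

In SMILES, each pair of matching ring-closure digits denotes one ring-closing bond; the number of such bonds equals the number of independent rings.
Ring-closure bonds here: 0.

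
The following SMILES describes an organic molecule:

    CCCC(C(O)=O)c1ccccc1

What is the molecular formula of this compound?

Walk through each heavy atom and fill implicit hydrogens from standard valence (C 4, N 3, O 2, S 2, halogen 1); for lowercase aromatic atoms, an aromatic c carries 1 H when it has two neighbours and 0 H with three, and aromatic n carries 0 H:
  atom 1: C, bond orders sum to 1 (valence 4) → 3 H
  atom 2: C, bond orders sum to 2 (valence 4) → 2 H
  atom 3: C, bond orders sum to 2 (valence 4) → 2 H
  atom 4: C, bond orders sum to 3 (valence 4) → 1 H
  atom 5: C, bond orders sum to 4 (valence 4) → 0 H
  atom 6: O, bond orders sum to 1 (valence 2) → 1 H
  atom 7: O, bond orders sum to 2 (valence 2) → 0 H
  atom 8: aromatic c, 3 neighbours → 0 H
  atom 9: aromatic c, 2 neighbours → 1 H
  atom 10: aromatic c, 2 neighbours → 1 H
  atom 11: aromatic c, 2 neighbours → 1 H
  atom 12: aromatic c, 2 neighbours → 1 H
  atom 13: aromatic c, 2 neighbours → 1 H
Totals → C:11, H:14, O:2.

C11H14O2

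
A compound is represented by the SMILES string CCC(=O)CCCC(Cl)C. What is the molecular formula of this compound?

Walk through each heavy atom and fill implicit hydrogens from standard valence (C 4, N 3, O 2, S 2, halogen 1):
  atom 1: C, bond orders sum to 1 (valence 4) → 3 H
  atom 2: C, bond orders sum to 2 (valence 4) → 2 H
  atom 3: C, bond orders sum to 4 (valence 4) → 0 H
  atom 4: O, bond orders sum to 2 (valence 2) → 0 H
  atom 5: C, bond orders sum to 2 (valence 4) → 2 H
  atom 6: C, bond orders sum to 2 (valence 4) → 2 H
  atom 7: C, bond orders sum to 2 (valence 4) → 2 H
  atom 8: C, bond orders sum to 3 (valence 4) → 1 H
  atom 9: Cl (halogen, monovalent) → 0 H
  atom 10: C, bond orders sum to 1 (valence 4) → 3 H
Totals → C:8, H:15, Cl:1, O:1.

C8H15ClO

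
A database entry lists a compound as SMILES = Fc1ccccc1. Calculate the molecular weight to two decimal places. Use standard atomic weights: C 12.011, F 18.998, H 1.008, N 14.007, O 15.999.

First, the molecular formula is C6H5F (counting implicit H from valence).
  C: 6 × 12.011 = 72.066
  F: 1 × 18.998 = 18.998
  H: 5 × 1.008 = 5.040
Sum: 6×12.011 + 1×18.998 + 5×1.008 = 96.104 → 96.10 g/mol.

96.10 g/mol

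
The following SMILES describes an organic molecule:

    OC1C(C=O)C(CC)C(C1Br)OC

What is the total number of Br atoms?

Scan the SMILES for Br atoms (remember two-letter symbols like Cl and Br are single atoms).
Bromine count: 1.

1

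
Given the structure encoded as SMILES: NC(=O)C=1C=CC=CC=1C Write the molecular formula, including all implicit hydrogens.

C8H9NO

Walk through each heavy atom and fill implicit hydrogens from standard valence (C 4, N 3, O 2, S 2, halogen 1):
  atom 1: N, bond orders sum to 1 (valence 3) → 2 H
  atom 2: C, bond orders sum to 4 (valence 4) → 0 H
  atom 3: O, bond orders sum to 2 (valence 2) → 0 H
  atom 4: C, bond orders sum to 4 (valence 4) → 0 H
  atom 5: C, bond orders sum to 3 (valence 4) → 1 H
  atom 6: C, bond orders sum to 3 (valence 4) → 1 H
  atom 7: C, bond orders sum to 3 (valence 4) → 1 H
  atom 8: C, bond orders sum to 3 (valence 4) → 1 H
  atom 9: C, bond orders sum to 4 (valence 4) → 0 H
  atom 10: C, bond orders sum to 1 (valence 4) → 3 H
Totals → C:8, H:9, N:1, O:1.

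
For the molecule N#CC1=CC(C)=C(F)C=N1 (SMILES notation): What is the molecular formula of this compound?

Walk through each heavy atom and fill implicit hydrogens from standard valence (C 4, N 3, O 2, S 2, halogen 1):
  atom 1: N, bond orders sum to 3 (valence 3) → 0 H
  atom 2: C, bond orders sum to 4 (valence 4) → 0 H
  atom 3: C, bond orders sum to 4 (valence 4) → 0 H
  atom 4: C, bond orders sum to 3 (valence 4) → 1 H
  atom 5: C, bond orders sum to 4 (valence 4) → 0 H
  atom 6: C, bond orders sum to 1 (valence 4) → 3 H
  atom 7: C, bond orders sum to 4 (valence 4) → 0 H
  atom 8: F (halogen, monovalent) → 0 H
  atom 9: C, bond orders sum to 3 (valence 4) → 1 H
  atom 10: N, bond orders sum to 3 (valence 3) → 0 H
Totals → C:7, H:5, F:1, N:2.
In Hill order: C7H5FN2.

C7H5FN2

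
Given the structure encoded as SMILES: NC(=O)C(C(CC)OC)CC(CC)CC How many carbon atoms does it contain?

12

Count every carbon token in the SMILES (each C, including those in ring-closure positions and inside branches).
Carbon count: 12.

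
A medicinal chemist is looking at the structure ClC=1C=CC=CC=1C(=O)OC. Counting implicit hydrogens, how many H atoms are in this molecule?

Walk through each heavy atom and fill implicit hydrogens from standard valence (C 4, N 3, O 2, S 2, halogen 1):
  atom 1: Cl (halogen, monovalent) → 0 H
  atom 2: C, bond orders sum to 4 (valence 4) → 0 H
  atom 3: C, bond orders sum to 3 (valence 4) → 1 H
  atom 4: C, bond orders sum to 3 (valence 4) → 1 H
  atom 5: C, bond orders sum to 3 (valence 4) → 1 H
  atom 6: C, bond orders sum to 3 (valence 4) → 1 H
  atom 7: C, bond orders sum to 4 (valence 4) → 0 H
  atom 8: C, bond orders sum to 4 (valence 4) → 0 H
  atom 9: O, bond orders sum to 2 (valence 2) → 0 H
  atom 10: O, bond orders sum to 2 (valence 2) → 0 H
  atom 11: C, bond orders sum to 1 (valence 4) → 3 H
Total hydrogens: 7.

7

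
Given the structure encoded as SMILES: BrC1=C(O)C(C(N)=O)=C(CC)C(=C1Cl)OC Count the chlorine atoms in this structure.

1

Scan the SMILES for Cl atoms (remember two-letter symbols like Cl and Br are single atoms).
Chlorine count: 1.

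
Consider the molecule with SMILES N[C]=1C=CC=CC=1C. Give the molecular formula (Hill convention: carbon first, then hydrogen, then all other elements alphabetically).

Walk through each heavy atom and fill implicit hydrogens from standard valence (C 4, N 3, O 2, S 2, halogen 1):
  atom 1: N, bond orders sum to 1 (valence 3) → 2 H
  atom 2: C with explicit H count 0
  atom 3: C, bond orders sum to 3 (valence 4) → 1 H
  atom 4: C, bond orders sum to 3 (valence 4) → 1 H
  atom 5: C, bond orders sum to 3 (valence 4) → 1 H
  atom 6: C, bond orders sum to 3 (valence 4) → 1 H
  atom 7: C, bond orders sum to 4 (valence 4) → 0 H
  atom 8: C, bond orders sum to 1 (valence 4) → 3 H
Totals → C:7, H:9, N:1.
In Hill order: C7H9N.

C7H9N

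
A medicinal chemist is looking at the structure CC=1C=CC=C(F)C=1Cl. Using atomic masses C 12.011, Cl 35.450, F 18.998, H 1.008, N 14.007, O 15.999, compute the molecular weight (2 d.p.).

First, the molecular formula is C7H6ClF (counting implicit H from valence).
  C: 7 × 12.011 = 84.077
  Cl: 1 × 35.450 = 35.450
  F: 1 × 18.998 = 18.998
  H: 6 × 1.008 = 6.048
Sum: 7×12.011 + 1×35.450 + 1×18.998 + 6×1.008 = 144.573 → 144.57 g/mol.

144.57 g/mol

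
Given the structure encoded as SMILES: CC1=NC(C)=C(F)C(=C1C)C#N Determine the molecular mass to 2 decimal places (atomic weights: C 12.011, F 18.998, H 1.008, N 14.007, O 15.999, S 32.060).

164.18 g/mol

First, the molecular formula is C9H9FN2 (counting implicit H from valence).
  C: 9 × 12.011 = 108.099
  F: 1 × 18.998 = 18.998
  H: 9 × 1.008 = 9.072
  N: 2 × 14.007 = 28.014
Sum: 9×12.011 + 1×18.998 + 9×1.008 + 2×14.007 = 164.183 → 164.18 g/mol.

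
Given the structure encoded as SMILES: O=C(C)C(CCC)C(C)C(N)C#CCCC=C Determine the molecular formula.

C15H25NO

Walk through each heavy atom and fill implicit hydrogens from standard valence (C 4, N 3, O 2, S 2, halogen 1):
  atom 1: O, bond orders sum to 2 (valence 2) → 0 H
  atom 2: C, bond orders sum to 4 (valence 4) → 0 H
  atom 3: C, bond orders sum to 1 (valence 4) → 3 H
  atom 4: C, bond orders sum to 3 (valence 4) → 1 H
  atom 5: C, bond orders sum to 2 (valence 4) → 2 H
  atom 6: C, bond orders sum to 2 (valence 4) → 2 H
  atom 7: C, bond orders sum to 1 (valence 4) → 3 H
  atom 8: C, bond orders sum to 3 (valence 4) → 1 H
  atom 9: C, bond orders sum to 1 (valence 4) → 3 H
  atom 10: C, bond orders sum to 3 (valence 4) → 1 H
  atom 11: N, bond orders sum to 1 (valence 3) → 2 H
  atom 12: C, bond orders sum to 4 (valence 4) → 0 H
  atom 13: C, bond orders sum to 4 (valence 4) → 0 H
  atom 14: C, bond orders sum to 2 (valence 4) → 2 H
  atom 15: C, bond orders sum to 2 (valence 4) → 2 H
  atom 16: C, bond orders sum to 3 (valence 4) → 1 H
  atom 17: C, bond orders sum to 2 (valence 4) → 2 H
Totals → C:15, H:25, N:1, O:1.
In Hill order: C15H25NO.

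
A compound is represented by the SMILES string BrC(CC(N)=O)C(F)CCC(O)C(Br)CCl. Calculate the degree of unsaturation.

Degree of unsaturation = (number of rings) + (number of π bonds).
Ring closures in the SMILES: 0.
π bonds: 1 double bond (each 1 DoU) → 1 DoU from unsaturation.
Total DoU = 0 + 1 = 1.

1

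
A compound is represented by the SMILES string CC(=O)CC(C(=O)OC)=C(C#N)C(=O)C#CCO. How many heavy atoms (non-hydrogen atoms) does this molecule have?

Every atom symbol written in the SMILES (organic subset) is one heavy atom; implicit H are not written.
Heavy atoms by element → C:12, N:1, O:5.
Total: 18.

18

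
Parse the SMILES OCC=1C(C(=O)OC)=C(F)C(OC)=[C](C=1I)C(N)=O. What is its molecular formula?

C11H11FINO5

Walk through each heavy atom and fill implicit hydrogens from standard valence (C 4, N 3, O 2, S 2, halogen 1):
  atom 1: O, bond orders sum to 1 (valence 2) → 1 H
  atom 2: C, bond orders sum to 2 (valence 4) → 2 H
  atom 3: C, bond orders sum to 4 (valence 4) → 0 H
  atom 4: C, bond orders sum to 4 (valence 4) → 0 H
  atom 5: C, bond orders sum to 4 (valence 4) → 0 H
  atom 6: O, bond orders sum to 2 (valence 2) → 0 H
  atom 7: O, bond orders sum to 2 (valence 2) → 0 H
  atom 8: C, bond orders sum to 1 (valence 4) → 3 H
  atom 9: C, bond orders sum to 4 (valence 4) → 0 H
  atom 10: F (halogen, monovalent) → 0 H
  atom 11: C, bond orders sum to 4 (valence 4) → 0 H
  atom 12: O, bond orders sum to 2 (valence 2) → 0 H
  atom 13: C, bond orders sum to 1 (valence 4) → 3 H
  atom 14: C with explicit H count 0
  atom 15: C, bond orders sum to 4 (valence 4) → 0 H
  atom 16: I (halogen, monovalent) → 0 H
  atom 17: C, bond orders sum to 4 (valence 4) → 0 H
  atom 18: N, bond orders sum to 1 (valence 3) → 2 H
  atom 19: O, bond orders sum to 2 (valence 2) → 0 H
Totals → C:11, H:11, F:1, I:1, N:1, O:5.
In Hill order: C11H11FINO5.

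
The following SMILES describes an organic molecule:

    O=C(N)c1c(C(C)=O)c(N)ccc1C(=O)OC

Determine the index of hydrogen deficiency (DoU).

Molecular formula: C11H12N2O4.
DoU = (2C + 2 + N − H − X) / 2, where X is the halogen count and O/S are ignored.
    = (2·11 + 2 + 2 − 12 − 0) / 2 = 14 / 2 = 7.

7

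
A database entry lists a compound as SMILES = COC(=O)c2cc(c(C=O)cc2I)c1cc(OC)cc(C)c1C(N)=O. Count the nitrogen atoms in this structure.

1

Scan the SMILES for N atoms (remember two-letter symbols like Cl and Br are single atoms).
Nitrogen count: 1.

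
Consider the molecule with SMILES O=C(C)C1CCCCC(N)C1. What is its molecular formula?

C9H17NO

Walk through each heavy atom and fill implicit hydrogens from standard valence (C 4, N 3, O 2, S 2, halogen 1):
  atom 1: O, bond orders sum to 2 (valence 2) → 0 H
  atom 2: C, bond orders sum to 4 (valence 4) → 0 H
  atom 3: C, bond orders sum to 1 (valence 4) → 3 H
  atom 4: C, bond orders sum to 3 (valence 4) → 1 H
  atom 5: C, bond orders sum to 2 (valence 4) → 2 H
  atom 6: C, bond orders sum to 2 (valence 4) → 2 H
  atom 7: C, bond orders sum to 2 (valence 4) → 2 H
  atom 8: C, bond orders sum to 2 (valence 4) → 2 H
  atom 9: C, bond orders sum to 3 (valence 4) → 1 H
  atom 10: N, bond orders sum to 1 (valence 3) → 2 H
  atom 11: C, bond orders sum to 2 (valence 4) → 2 H
Totals → C:9, H:17, N:1, O:1.
In Hill order: C9H17NO.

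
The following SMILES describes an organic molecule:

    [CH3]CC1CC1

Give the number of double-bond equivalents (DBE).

Degree of unsaturation = (number of rings) + (number of π bonds).
Ring closures in the SMILES: 1.
π bonds: none → 0 DoU from unsaturation.
Total DoU = 1 + 0 = 1.

1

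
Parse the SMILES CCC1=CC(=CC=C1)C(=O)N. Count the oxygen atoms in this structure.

Scan the SMILES for O atoms (remember two-letter symbols like Cl and Br are single atoms).
Oxygen count: 1.

1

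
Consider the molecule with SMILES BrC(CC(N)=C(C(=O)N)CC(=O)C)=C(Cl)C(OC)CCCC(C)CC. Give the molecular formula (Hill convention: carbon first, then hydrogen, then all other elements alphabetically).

Walk through each heavy atom and fill implicit hydrogens from standard valence (C 4, N 3, O 2, S 2, halogen 1):
  atom 1: Br (halogen, monovalent) → 0 H
  atom 2: C, bond orders sum to 4 (valence 4) → 0 H
  atom 3: C, bond orders sum to 2 (valence 4) → 2 H
  atom 4: C, bond orders sum to 4 (valence 4) → 0 H
  atom 5: N, bond orders sum to 1 (valence 3) → 2 H
  atom 6: C, bond orders sum to 4 (valence 4) → 0 H
  atom 7: C, bond orders sum to 4 (valence 4) → 0 H
  atom 8: O, bond orders sum to 2 (valence 2) → 0 H
  atom 9: N, bond orders sum to 1 (valence 3) → 2 H
  atom 10: C, bond orders sum to 2 (valence 4) → 2 H
  atom 11: C, bond orders sum to 4 (valence 4) → 0 H
  atom 12: O, bond orders sum to 2 (valence 2) → 0 H
  atom 13: C, bond orders sum to 1 (valence 4) → 3 H
  atom 14: C, bond orders sum to 4 (valence 4) → 0 H
  atom 15: Cl (halogen, monovalent) → 0 H
  atom 16: C, bond orders sum to 3 (valence 4) → 1 H
  atom 17: O, bond orders sum to 2 (valence 2) → 0 H
  atom 18: C, bond orders sum to 1 (valence 4) → 3 H
  atom 19: C, bond orders sum to 2 (valence 4) → 2 H
  atom 20: C, bond orders sum to 2 (valence 4) → 2 H
  atom 21: C, bond orders sum to 2 (valence 4) → 2 H
  atom 22: C, bond orders sum to 3 (valence 4) → 1 H
  atom 23: C, bond orders sum to 1 (valence 4) → 3 H
  atom 24: C, bond orders sum to 2 (valence 4) → 2 H
  atom 25: C, bond orders sum to 1 (valence 4) → 3 H
Totals → C:18, H:30, Br:1, Cl:1, N:2, O:3.
In Hill order: C18H30BrClN2O3.

C18H30BrClN2O3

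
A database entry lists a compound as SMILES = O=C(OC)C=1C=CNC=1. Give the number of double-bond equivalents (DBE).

Molecular formula: C6H7NO2.
DoU = (2C + 2 + N − H − X) / 2, where X is the halogen count and O/S are ignored.
    = (2·6 + 2 + 1 − 7 − 0) / 2 = 8 / 2 = 4.

4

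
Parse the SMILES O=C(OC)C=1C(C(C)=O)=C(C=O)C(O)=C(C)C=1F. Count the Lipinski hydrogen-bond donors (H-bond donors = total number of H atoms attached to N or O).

1

Donors: find every N or O and count the H atoms it carries.
  atom 1 (O): bond orders sum to 2 → 0 H
  atom 3 (O): bond orders sum to 2 → 0 H
  atom 9 (O): bond orders sum to 2 → 0 H
  atom 12 (O): bond orders sum to 2 → 0 H
  atom 14 (O): bond orders sum to 1 → 1 H
Lipinski HBD = 1.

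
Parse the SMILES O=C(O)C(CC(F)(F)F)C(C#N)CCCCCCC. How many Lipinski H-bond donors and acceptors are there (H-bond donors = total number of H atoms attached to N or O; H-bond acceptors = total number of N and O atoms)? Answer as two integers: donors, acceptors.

Donors: find every N or O and count the H atoms it carries.
  atom 1 (O): bond orders sum to 2 → 0 H
  atom 3 (O): bond orders sum to 1 → 1 H
  atom 12 (N): bond orders sum to 3 → 0 H
Lipinski HBD = 1.
Acceptors: N atoms = 1, O atoms = 2 → HBA = 3.

1, 3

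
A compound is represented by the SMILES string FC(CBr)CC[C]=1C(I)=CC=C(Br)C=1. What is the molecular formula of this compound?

C10H10Br2FI

Walk through each heavy atom and fill implicit hydrogens from standard valence (C 4, N 3, O 2, S 2, halogen 1):
  atom 1: F (halogen, monovalent) → 0 H
  atom 2: C, bond orders sum to 3 (valence 4) → 1 H
  atom 3: C, bond orders sum to 2 (valence 4) → 2 H
  atom 4: Br (halogen, monovalent) → 0 H
  atom 5: C, bond orders sum to 2 (valence 4) → 2 H
  atom 6: C, bond orders sum to 2 (valence 4) → 2 H
  atom 7: C with explicit H count 0
  atom 8: C, bond orders sum to 4 (valence 4) → 0 H
  atom 9: I (halogen, monovalent) → 0 H
  atom 10: C, bond orders sum to 3 (valence 4) → 1 H
  atom 11: C, bond orders sum to 3 (valence 4) → 1 H
  atom 12: C, bond orders sum to 4 (valence 4) → 0 H
  atom 13: Br (halogen, monovalent) → 0 H
  atom 14: C, bond orders sum to 3 (valence 4) → 1 H
Totals → C:10, H:10, Br:2, F:1, I:1.
In Hill order: C10H10Br2FI.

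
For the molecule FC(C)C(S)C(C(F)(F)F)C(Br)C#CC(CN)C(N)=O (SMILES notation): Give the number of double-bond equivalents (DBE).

3

Degree of unsaturation = (number of rings) + (number of π bonds).
Ring closures in the SMILES: 0.
π bonds: 1 double bond (each 1 DoU), 1 triple bond (each 2 DoU) → 3 DoU from unsaturation.
Total DoU = 0 + 3 = 3.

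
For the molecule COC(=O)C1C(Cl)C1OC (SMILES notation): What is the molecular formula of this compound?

C6H9ClO3

Walk through each heavy atom and fill implicit hydrogens from standard valence (C 4, N 3, O 2, S 2, halogen 1):
  atom 1: C, bond orders sum to 1 (valence 4) → 3 H
  atom 2: O, bond orders sum to 2 (valence 2) → 0 H
  atom 3: C, bond orders sum to 4 (valence 4) → 0 H
  atom 4: O, bond orders sum to 2 (valence 2) → 0 H
  atom 5: C, bond orders sum to 3 (valence 4) → 1 H
  atom 6: C, bond orders sum to 3 (valence 4) → 1 H
  atom 7: Cl (halogen, monovalent) → 0 H
  atom 8: C, bond orders sum to 3 (valence 4) → 1 H
  atom 9: O, bond orders sum to 2 (valence 2) → 0 H
  atom 10: C, bond orders sum to 1 (valence 4) → 3 H
Totals → C:6, H:9, Cl:1, O:3.
In Hill order: C6H9ClO3.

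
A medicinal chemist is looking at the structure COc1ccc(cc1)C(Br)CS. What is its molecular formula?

Walk through each heavy atom and fill implicit hydrogens from standard valence (C 4, N 3, O 2, S 2, halogen 1); for lowercase aromatic atoms, an aromatic c carries 1 H when it has two neighbours and 0 H with three, and aromatic n carries 0 H:
  atom 1: C, bond orders sum to 1 (valence 4) → 3 H
  atom 2: O, bond orders sum to 2 (valence 2) → 0 H
  atom 3: aromatic c, 3 neighbours → 0 H
  atom 4: aromatic c, 2 neighbours → 1 H
  atom 5: aromatic c, 2 neighbours → 1 H
  atom 6: aromatic c, 3 neighbours → 0 H
  atom 7: aromatic c, 2 neighbours → 1 H
  atom 8: aromatic c, 2 neighbours → 1 H
  atom 9: C, bond orders sum to 3 (valence 4) → 1 H
  atom 10: Br (halogen, monovalent) → 0 H
  atom 11: C, bond orders sum to 2 (valence 4) → 2 H
  atom 12: S, bond orders sum to 1 (valence 2) → 1 H
Totals → C:9, H:11, Br:1, O:1, S:1.
In Hill order: C9H11BrOS.

C9H11BrOS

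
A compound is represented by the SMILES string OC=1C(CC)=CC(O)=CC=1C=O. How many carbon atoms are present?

9

Count every carbon token in the SMILES (each C, including those in ring-closure positions and inside branches).
Carbon count: 9.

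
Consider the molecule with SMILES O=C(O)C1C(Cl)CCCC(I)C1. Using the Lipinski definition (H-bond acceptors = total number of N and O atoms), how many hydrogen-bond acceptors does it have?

N atoms: 0; O atoms: 2.
Lipinski HBA = 0 + 2 = 2.

2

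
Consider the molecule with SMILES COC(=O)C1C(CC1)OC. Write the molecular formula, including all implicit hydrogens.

Walk through each heavy atom and fill implicit hydrogens from standard valence (C 4, N 3, O 2, S 2, halogen 1):
  atom 1: C, bond orders sum to 1 (valence 4) → 3 H
  atom 2: O, bond orders sum to 2 (valence 2) → 0 H
  atom 3: C, bond orders sum to 4 (valence 4) → 0 H
  atom 4: O, bond orders sum to 2 (valence 2) → 0 H
  atom 5: C, bond orders sum to 3 (valence 4) → 1 H
  atom 6: C, bond orders sum to 3 (valence 4) → 1 H
  atom 7: C, bond orders sum to 2 (valence 4) → 2 H
  atom 8: C, bond orders sum to 2 (valence 4) → 2 H
  atom 9: O, bond orders sum to 2 (valence 2) → 0 H
  atom 10: C, bond orders sum to 1 (valence 4) → 3 H
Totals → C:7, H:12, O:3.

C7H12O3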